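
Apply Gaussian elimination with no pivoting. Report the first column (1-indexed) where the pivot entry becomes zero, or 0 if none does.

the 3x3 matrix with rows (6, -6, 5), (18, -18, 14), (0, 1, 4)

Naive forward elimination:
R2 <- R2 - (3)*R1:  [  0   0  -1 ]
Matrix at this point:
[ 6  -6   5 ]
[ 0   0  -1 ]
[ 0   1   4 ]
Pivot entry (2,2) is zero but row 3 has 1 in column 2 -> naive elimination stops; a row interchange (e.g. R2 <-> R3) would be required here.

first zero-pivot column = 2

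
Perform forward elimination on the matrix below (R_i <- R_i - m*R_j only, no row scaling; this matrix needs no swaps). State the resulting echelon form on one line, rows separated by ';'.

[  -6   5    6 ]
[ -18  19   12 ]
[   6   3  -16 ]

REF = [-6 5 6; 0 4 -6; 0 0 2]

Forward elimination:
R2 <- R2 - (3)*R1:  [  0   4  -6 ]
R3 <- R3 - (-1)*R1:  [   0    8  -10 ]
R3 <- R3 - (2)*R2:  [ 0  0  2 ]
Row echelon form:
[ -6  5   6 ]
[  0  4  -6 ]
[  0  0   2 ]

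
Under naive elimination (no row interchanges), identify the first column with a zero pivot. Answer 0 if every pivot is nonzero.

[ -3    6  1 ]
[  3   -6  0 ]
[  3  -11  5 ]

Naive forward elimination:
R2 <- R2 - (-1)*R1:  [ 0  0  1 ]
R3 <- R3 - (-1)*R1:  [  0  -5   6 ]
Matrix at this point:
[ -3   6  1 ]
[  0   0  1 ]
[  0  -5  6 ]
Pivot entry (2,2) is zero but row 3 has -5 in column 2 -> naive elimination stops; a row interchange (e.g. R2 <-> R3) would be required here.

first zero-pivot column = 2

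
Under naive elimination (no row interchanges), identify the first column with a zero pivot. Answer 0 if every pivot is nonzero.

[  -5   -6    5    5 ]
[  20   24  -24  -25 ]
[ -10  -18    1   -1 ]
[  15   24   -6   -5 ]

first zero-pivot column = 2

Naive forward elimination:
R2 <- R2 - (-4)*R1:  [  0   0  -4  -5 ]
R3 <- R3 - (2)*R1:  [   0   -6   -9  -11 ]
R4 <- R4 - (-3)*R1:  [  0   6   9  10 ]
Matrix at this point:
[ -5  -6   5    5 ]
[  0   0  -4   -5 ]
[  0  -6  -9  -11 ]
[  0   6   9   10 ]
Pivot entry (2,2) is zero but row 3 has -6 in column 2 -> naive elimination stops; a row interchange (e.g. R2 <-> R3) would be required here.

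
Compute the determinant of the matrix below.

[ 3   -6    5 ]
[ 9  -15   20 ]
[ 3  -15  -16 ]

Forward elimination:
R2 <- R2 - (3)*R1:  [ 0  3  5 ]
R3 <- R3 - (1)*R1:  [   0   -9  -21 ]
R3 <- R3 - (-3)*R2:  [  0   0  -6 ]
Upper-triangular form:
[ 3  -6   5 ]
[ 0   3   5 ]
[ 0   0  -6 ]
det(A) = (-1)^0 * (3) * (3) * (-6) = -54  (0 row swaps -> sign +1)

det(A) = -54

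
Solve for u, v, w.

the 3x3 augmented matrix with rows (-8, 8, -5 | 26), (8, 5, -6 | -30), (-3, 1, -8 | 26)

(-4, -2, -2)

Forward elimination on [A|b]:
R2 <- R2 - (-1)*R1:  [   0   13  -11   -4 ]
R3 <- R3 - (3/8)*R1:  [     0     -2  -49/8   65/4 ]
R3 <- R3 - (-2/13)*R2:  [        0         0  -813/104    813/52 ]
Row echelon form:
[ -8   8        -5  |      26 ]
[  0  13       -11  |      -4 ]
[  0   0  -813/104  |  813/52 ]
Back-substitution:
w = (813/52) / (-813/104) = -2
v = (-4 - (-11)*(-2)) / 13 = -2
u = (26 - (8)*(-2) - (-5)*(-2)) / -8 = -4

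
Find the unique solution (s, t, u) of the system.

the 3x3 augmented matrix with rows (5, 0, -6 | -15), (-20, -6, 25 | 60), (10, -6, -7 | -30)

(-3, 0, 0)

Forward elimination on [A|b]:
R2 <- R2 - (-4)*R1:  [  0  -6   1   0 ]
R3 <- R3 - (2)*R1:  [  0  -6   5   0 ]
R3 <- R3 - (1)*R2:  [ 0  0  4  0 ]
Row echelon form:
[ 5   0  -6  |  -15 ]
[ 0  -6   1  |    0 ]
[ 0   0   4  |    0 ]
Back-substitution:
u = (0) / 4 = 0
t = (0 - (1)*(0)) / -6 = 0
s = (-15 - (-6)*(0)) / 5 = -3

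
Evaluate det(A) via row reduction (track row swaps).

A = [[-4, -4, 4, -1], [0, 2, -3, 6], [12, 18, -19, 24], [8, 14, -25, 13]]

det(A) = -80

Forward elimination:
R3 <- R3 - (-3)*R1:  [  0   6  -7  21 ]
R4 <- R4 - (-2)*R1:  [   0    6  -17   11 ]
R3 <- R3 - (3)*R2:  [ 0  0  2  3 ]
R4 <- R4 - (3)*R2:  [  0   0  -8  -7 ]
R4 <- R4 - (-4)*R3:  [ 0  0  0  5 ]
Upper-triangular form:
[ -4  -4   4  -1 ]
[  0   2  -3   6 ]
[  0   0   2   3 ]
[  0   0   0   5 ]
det(A) = (-1)^0 * (-4) * (2) * (2) * (5) = -80  (0 row swaps -> sign +1)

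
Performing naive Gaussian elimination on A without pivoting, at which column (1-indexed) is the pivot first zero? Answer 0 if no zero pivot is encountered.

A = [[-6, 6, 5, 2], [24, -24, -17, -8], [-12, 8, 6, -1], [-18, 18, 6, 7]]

first zero-pivot column = 2

Naive forward elimination:
R2 <- R2 - (-4)*R1:  [ 0  0  3  0 ]
R3 <- R3 - (2)*R1:  [  0  -4  -4  -5 ]
R4 <- R4 - (3)*R1:  [  0   0  -9   1 ]
Matrix at this point:
[ -6   6   5   2 ]
[  0   0   3   0 ]
[  0  -4  -4  -5 ]
[  0   0  -9   1 ]
Pivot entry (2,2) is zero but row 3 has -4 in column 2 -> naive elimination stops; a row interchange (e.g. R2 <-> R3) would be required here.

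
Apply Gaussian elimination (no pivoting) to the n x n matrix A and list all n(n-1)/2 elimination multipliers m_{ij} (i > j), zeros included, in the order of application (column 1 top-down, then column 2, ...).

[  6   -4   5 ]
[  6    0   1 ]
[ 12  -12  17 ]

Forward elimination:
R2 <- R2 - (1)*R1:  [  0   4  -4 ]
R3 <- R3 - (2)*R1:  [  0  -4   7 ]
R3 <- R3 - (-1)*R2:  [ 0  0  3 ]
Multipliers (in order of application): m_{21} = 1, m_{31} = 2, m_{32} = -1

multipliers: 1, 2, -1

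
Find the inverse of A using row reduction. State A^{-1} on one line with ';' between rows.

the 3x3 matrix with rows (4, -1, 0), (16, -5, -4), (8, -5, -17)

inverse = [13/4 -17/20 1/5; 12 -17/5 4/5; -2 3/5 -1/5]

Gauss-Jordan on [A | I]:
R1 <- (1/4)*R1:  [    1  -1/4     0  |   1/4     0     0 ]
R2 <- R2 - (16)*R1:  [  0  -1  -4  |  -4   1   0 ]
R3 <- R3 - (8)*R1:  [   0   -3  -17  |   -2    0    1 ]
R2 <- (1/-1)*R2:  [  0   1   4  |   4  -1   0 ]
R1 <- R1 - (-1/4)*R2:  [    1     0     1  |   5/4  -1/4     0 ]
R3 <- R3 - (-3)*R2:  [  0   0  -5  |  10  -3   1 ]
R3 <- (1/-5)*R3:  [    0     0     1  |    -2   3/5  -1/5 ]
R1 <- R1 - (1)*R3:  [      1       0       0  |    13/4  -17/20     1/5 ]
R2 <- R2 - (4)*R3:  [     0      1      0  |     12  -17/5    4/5 ]
Right block of [I | A^{-1}] is the inverse:
[ 13/4  -17/20   1/5 ]
[   12   -17/5   4/5 ]
[   -2     3/5  -1/5 ]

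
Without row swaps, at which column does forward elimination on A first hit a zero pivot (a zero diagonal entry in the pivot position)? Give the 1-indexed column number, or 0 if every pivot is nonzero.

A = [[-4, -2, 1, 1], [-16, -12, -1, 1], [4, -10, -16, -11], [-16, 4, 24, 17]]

first zero-pivot column = 3

Naive forward elimination:
R2 <- R2 - (4)*R1:  [  0  -4  -5  -3 ]
R3 <- R3 - (-1)*R1:  [   0  -12  -15  -10 ]
R4 <- R4 - (4)*R1:  [  0  12  20  13 ]
R3 <- R3 - (3)*R2:  [  0   0   0  -1 ]
R4 <- R4 - (-3)*R2:  [ 0  0  5  4 ]
Matrix at this point:
[ -4  -2   1   1 ]
[  0  -4  -5  -3 ]
[  0   0   0  -1 ]
[  0   0   5   4 ]
Pivot entry (3,3) is zero but row 4 has 5 in column 3 -> naive elimination stops; a row interchange (e.g. R3 <-> R4) would be required here.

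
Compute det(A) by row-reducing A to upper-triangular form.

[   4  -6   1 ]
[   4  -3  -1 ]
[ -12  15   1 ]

Forward elimination:
R2 <- R2 - (1)*R1:  [  0   3  -2 ]
R3 <- R3 - (-3)*R1:  [  0  -3   4 ]
R3 <- R3 - (-1)*R2:  [ 0  0  2 ]
Upper-triangular form:
[ 4  -6   1 ]
[ 0   3  -2 ]
[ 0   0   2 ]
det(A) = (-1)^0 * (4) * (3) * (2) = 24  (0 row swaps -> sign +1)

det(A) = 24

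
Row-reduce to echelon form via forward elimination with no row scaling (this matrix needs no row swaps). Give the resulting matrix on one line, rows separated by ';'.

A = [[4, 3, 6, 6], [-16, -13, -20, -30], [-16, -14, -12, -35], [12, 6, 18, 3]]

REF = [4 3 6 6; 0 -1 4 -6; 0 0 4 1; 0 0 0 6]

Forward elimination:
R2 <- R2 - (-4)*R1:  [  0  -1   4  -6 ]
R3 <- R3 - (-4)*R1:  [   0   -2   12  -11 ]
R4 <- R4 - (3)*R1:  [   0   -3    0  -15 ]
R3 <- R3 - (2)*R2:  [ 0  0  4  1 ]
R4 <- R4 - (3)*R2:  [   0    0  -12    3 ]
R4 <- R4 - (-3)*R3:  [ 0  0  0  6 ]
Row echelon form:
[ 4   3  6   6 ]
[ 0  -1  4  -6 ]
[ 0   0  4   1 ]
[ 0   0  0   6 ]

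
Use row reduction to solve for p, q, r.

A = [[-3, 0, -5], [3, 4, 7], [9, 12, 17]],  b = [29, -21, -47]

Forward elimination on [A|b]:
R2 <- R2 - (-1)*R1:  [ 0  4  2  8 ]
R3 <- R3 - (-3)*R1:  [  0  12   2  40 ]
R3 <- R3 - (3)*R2:  [  0   0  -4  16 ]
Row echelon form:
[ -3  0  -5  |  29 ]
[  0  4   2  |   8 ]
[  0  0  -4  |  16 ]
Back-substitution:
r = (16) / -4 = -4
q = (8 - (2)*(-4)) / 4 = 4
p = (29 - (-5)*(-4)) / -3 = -3

(-3, 4, -4)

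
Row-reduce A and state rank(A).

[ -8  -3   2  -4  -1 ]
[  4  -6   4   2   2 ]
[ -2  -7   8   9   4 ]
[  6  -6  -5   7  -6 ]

rank(A) = 4

Row reduction:
R2 <- R2 - (-1/2)*R1:  [     0  -15/2      5      0    3/2 ]
R3 <- R3 - (1/4)*R1:  [     0  -25/4   15/2     10   17/4 ]
R4 <- R4 - (-3/4)*R1:  [     0  -33/4   -7/2      4  -27/4 ]
R3 <- R3 - (5/6)*R2:  [    0     0  10/3    10     3 ]
R4 <- R4 - (11/10)*R2:  [     0      0     -9      4  -42/5 ]
R4 <- R4 - (-27/10)*R3:  [     0      0      0     31  -3/10 ]
Row echelon form:
[ -8     -3     2  -4     -1 ]
[  0  -15/2     5   0    3/2 ]
[  0      0  10/3  10      3 ]
[  0      0     0  31  -3/10 ]
Nonzero rows / pivot columns: 4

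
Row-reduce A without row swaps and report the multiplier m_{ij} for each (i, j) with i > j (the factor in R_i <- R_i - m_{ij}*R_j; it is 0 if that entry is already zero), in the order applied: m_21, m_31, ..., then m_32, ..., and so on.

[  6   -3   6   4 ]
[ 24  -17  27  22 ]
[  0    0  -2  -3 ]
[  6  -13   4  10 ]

multipliers: 4, 0, 1, 0, 2, 4

Forward elimination:
R2 <- R2 - (4)*R1:  [  0  -5   3   6 ]
R3: entry in column 1 is already 0 -> m_{31} = 0 (no row operation needed)
R4 <- R4 - (1)*R1:  [   0  -10   -2    6 ]
R3: entry in column 2 is already 0 -> m_{32} = 0 (no row operation needed)
R4 <- R4 - (2)*R2:  [  0   0  -8  -6 ]
R4 <- R4 - (4)*R3:  [ 0  0  0  6 ]
Multipliers (in order of application): m_{21} = 4, m_{31} = 0, m_{41} = 1, m_{32} = 0, m_{42} = 2, m_{43} = 4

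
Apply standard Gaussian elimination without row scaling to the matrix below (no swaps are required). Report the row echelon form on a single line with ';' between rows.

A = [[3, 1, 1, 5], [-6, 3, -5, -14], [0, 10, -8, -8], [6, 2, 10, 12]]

REF = [3 1 1 5; 0 5 -3 -4; 0 0 -2 0; 0 0 0 2]

Forward elimination:
R2 <- R2 - (-2)*R1:  [  0   5  -3  -4 ]
R4 <- R4 - (2)*R1:  [ 0  0  8  2 ]
R3 <- R3 - (2)*R2:  [  0   0  -2   0 ]
R4 <- R4 - (-4)*R3:  [ 0  0  0  2 ]
Row echelon form:
[ 3  1   1   5 ]
[ 0  5  -3  -4 ]
[ 0  0  -2   0 ]
[ 0  0   0   2 ]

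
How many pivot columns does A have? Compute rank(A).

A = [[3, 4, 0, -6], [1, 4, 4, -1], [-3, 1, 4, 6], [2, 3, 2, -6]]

rank(A) = 4

Row reduction:
R2 <- R2 - (1/3)*R1:  [   0  8/3    4    1 ]
R3 <- R3 - (-1)*R1:  [ 0  5  4  0 ]
R4 <- R4 - (2/3)*R1:  [   0  1/3    2   -2 ]
R3 <- R3 - (15/8)*R2:  [     0      0   -7/2  -15/8 ]
R4 <- R4 - (1/8)*R2:  [     0      0    3/2  -17/8 ]
R4 <- R4 - (-3/7)*R3:  [      0       0       0  -41/14 ]
Row echelon form:
[ 3    4     0      -6 ]
[ 0  8/3     4       1 ]
[ 0    0  -7/2   -15/8 ]
[ 0    0     0  -41/14 ]
Nonzero rows / pivot columns: 4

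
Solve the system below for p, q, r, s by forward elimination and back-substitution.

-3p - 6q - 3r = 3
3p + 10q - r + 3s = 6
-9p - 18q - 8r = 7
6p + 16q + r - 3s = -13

Forward elimination on [A|b]:
R2 <- R2 - (-1)*R1:  [  0   4  -4   3   9 ]
R3 <- R3 - (3)*R1:  [  0   0   1   0  -2 ]
R4 <- R4 - (-2)*R1:  [  0   4  -5  -3  -7 ]
R4 <- R4 - (1)*R2:  [   0    0   -1   -6  -16 ]
R4 <- R4 - (-1)*R3:  [   0    0    0   -6  -18 ]
Row echelon form:
[ -3  -6  -3   0  |    3 ]
[  0   4  -4   3  |    9 ]
[  0   0   1   0  |   -2 ]
[  0   0   0  -6  |  -18 ]
Back-substitution:
s = (-18) / -6 = 3
r = (-2) / 1 = -2
q = (9 - (-4)*(-2) - (3)*(3)) / 4 = -2
p = (3 - (-6)*(-2) - (-3)*(-2)) / -3 = 5

(5, -2, -2, 3)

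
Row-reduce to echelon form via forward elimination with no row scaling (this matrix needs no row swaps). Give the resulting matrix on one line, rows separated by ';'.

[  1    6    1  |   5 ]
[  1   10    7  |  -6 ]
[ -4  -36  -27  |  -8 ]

REF = [1 6 1 5; 0 4 6 -11; 0 0 -5 -21]

Forward elimination:
R2 <- R2 - (1)*R1:  [   0    4    6  -11 ]
R3 <- R3 - (-4)*R1:  [   0  -12  -23   12 ]
R3 <- R3 - (-3)*R2:  [   0    0   -5  -21 ]
Row echelon form:
[ 1  6   1  |    5 ]
[ 0  4   6  |  -11 ]
[ 0  0  -5  |  -21 ]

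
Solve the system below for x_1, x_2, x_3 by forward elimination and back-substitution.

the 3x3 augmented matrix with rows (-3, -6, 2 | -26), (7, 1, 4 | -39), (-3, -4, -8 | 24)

(-4, 5, -4)

Forward elimination on [A|b]:
R2 <- R2 - (-7/3)*R1:  [      0     -13    26/3  -299/3 ]
R3 <- R3 - (1)*R1:  [   0    2  -10   50 ]
R3 <- R3 - (-2/13)*R2:  [     0      0  -26/3  104/3 ]
Row echelon form:
[ -3   -6      2  |     -26 ]
[  0  -13   26/3  |  -299/3 ]
[  0    0  -26/3  |   104/3 ]
Back-substitution:
x_3 = (104/3) / (-26/3) = -4
x_2 = (-299/3 - (26/3)*(-4)) / -13 = 5
x_1 = (-26 - (-6)*(5) - (2)*(-4)) / -3 = -4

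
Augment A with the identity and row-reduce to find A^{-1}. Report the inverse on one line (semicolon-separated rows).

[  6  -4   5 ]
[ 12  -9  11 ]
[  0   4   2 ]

Gauss-Jordan on [A | I]:
R1 <- (1/6)*R1:  [    1  -2/3   5/6  |   1/6     0     0 ]
R2 <- R2 - (12)*R1:  [  0  -1   1  |  -2   1   0 ]
R2 <- (1/-1)*R2:  [  0   1  -1  |   2  -1   0 ]
R1 <- R1 - (-2/3)*R2:  [    1     0   1/6  |   3/2  -2/3     0 ]
R3 <- R3 - (4)*R2:  [  0   0   6  |  -8   4   1 ]
R3 <- (1/6)*R3:  [    0     0     1  |  -4/3   2/3   1/6 ]
R1 <- R1 - (1/6)*R3:  [     1      0      0  |  31/18   -7/9  -1/36 ]
R2 <- R2 - (-1)*R3:  [    0     1     0  |   2/3  -1/3   1/6 ]
Right block of [I | A^{-1}] is the inverse:
[ 31/18  -7/9  -1/36 ]
[   2/3  -1/3    1/6 ]
[  -4/3   2/3    1/6 ]

inverse = [31/18 -7/9 -1/36; 2/3 -1/3 1/6; -4/3 2/3 1/6]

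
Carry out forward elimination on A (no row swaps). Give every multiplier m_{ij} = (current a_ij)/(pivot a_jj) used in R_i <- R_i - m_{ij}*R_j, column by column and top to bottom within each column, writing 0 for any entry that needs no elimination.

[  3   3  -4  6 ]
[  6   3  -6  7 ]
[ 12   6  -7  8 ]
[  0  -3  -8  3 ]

multipliers: 2, 4, 0, 2, 1, -2

Forward elimination:
R2 <- R2 - (2)*R1:  [  0  -3   2  -5 ]
R3 <- R3 - (4)*R1:  [   0   -6    9  -16 ]
R4: entry in column 1 is already 0 -> m_{41} = 0 (no row operation needed)
R3 <- R3 - (2)*R2:  [  0   0   5  -6 ]
R4 <- R4 - (1)*R2:  [   0    0  -10    8 ]
R4 <- R4 - (-2)*R3:  [  0   0   0  -4 ]
Multipliers (in order of application): m_{21} = 2, m_{31} = 4, m_{41} = 0, m_{32} = 2, m_{42} = 1, m_{43} = -2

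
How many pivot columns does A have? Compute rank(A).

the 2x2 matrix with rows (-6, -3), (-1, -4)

rank(A) = 2

Row reduction:
R2 <- R2 - (1/6)*R1:  [    0  -7/2 ]
Row echelon form:
[ -6    -3 ]
[  0  -7/2 ]
Nonzero rows / pivot columns: 2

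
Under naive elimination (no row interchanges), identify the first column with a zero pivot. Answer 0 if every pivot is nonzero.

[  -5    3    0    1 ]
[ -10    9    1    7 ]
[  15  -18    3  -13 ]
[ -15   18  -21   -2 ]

first zero-pivot column = 4

Naive forward elimination:
R2 <- R2 - (2)*R1:  [ 0  3  1  5 ]
R3 <- R3 - (-3)*R1:  [   0   -9    3  -10 ]
R4 <- R4 - (3)*R1:  [   0    9  -21   -5 ]
R3 <- R3 - (-3)*R2:  [ 0  0  6  5 ]
R4 <- R4 - (3)*R2:  [   0    0  -24  -20 ]
R4 <- R4 - (-4)*R3:  [ 0  0  0  0 ]
Matrix at this point:
[ -5  3  0  1 ]
[  0  3  1  5 ]
[  0  0  6  5 ]
[  0  0  0  0 ]
Pivot entry (4,4) in the last row is zero and there are no rows below to swap with -> zero pivot in column 4 (A is singular).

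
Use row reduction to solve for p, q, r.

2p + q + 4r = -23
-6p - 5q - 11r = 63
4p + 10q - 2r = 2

Forward elimination on [A|b]:
R2 <- R2 - (-3)*R1:  [  0  -2   1  -6 ]
R3 <- R3 - (2)*R1:  [   0    8  -10   48 ]
R3 <- R3 - (-4)*R2:  [  0   0  -6  24 ]
Row echelon form:
[ 2   1   4  |  -23 ]
[ 0  -2   1  |   -6 ]
[ 0   0  -6  |   24 ]
Back-substitution:
r = (24) / -6 = -4
q = (-6 - (1)*(-4)) / -2 = 1
p = (-23 - (1)*(1) - (4)*(-4)) / 2 = -4

(-4, 1, -4)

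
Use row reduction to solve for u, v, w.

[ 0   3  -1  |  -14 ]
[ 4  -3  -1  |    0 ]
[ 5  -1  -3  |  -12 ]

Forward elimination on [A|b]:
R1 <-> R2   (pivot in column 1 was zero)
[ 4  -3  -1    0 ]
[ 0   3  -1  -14 ]
[ 5  -1  -3  -12 ]
R3 <- R3 - (5/4)*R1:  [    0  11/4  -7/4   -12 ]
R3 <- R3 - (11/12)*R2:  [    0     0  -5/6   5/6 ]
Row echelon form:
[ 4  -3    -1  |    0 ]
[ 0   3    -1  |  -14 ]
[ 0   0  -5/6  |  5/6 ]
Back-substitution:
w = (5/6) / (-5/6) = -1
v = (-14 - (-1)*(-1)) / 3 = -5
u = (0 - (-3)*(-5) - (-1)*(-1)) / 4 = -4

(-4, -5, -1)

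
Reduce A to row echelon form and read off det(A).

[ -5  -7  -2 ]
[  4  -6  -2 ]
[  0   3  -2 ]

Forward elimination:
R2 <- R2 - (-4/5)*R1:  [     0  -58/5  -18/5 ]
R3 <- R3 - (-15/58)*R2:  [      0       0  -85/29 ]
Upper-triangular form:
[ -5     -7      -2 ]
[  0  -58/5   -18/5 ]
[  0      0  -85/29 ]
det(A) = (-1)^0 * (-5) * (-58/5) * (-85/29) = -170  (0 row swaps -> sign +1)

det(A) = -170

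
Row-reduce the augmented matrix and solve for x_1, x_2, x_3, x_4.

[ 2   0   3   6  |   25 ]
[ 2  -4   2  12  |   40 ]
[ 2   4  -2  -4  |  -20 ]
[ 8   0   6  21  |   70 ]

Forward elimination on [A|b]:
R2 <- R2 - (1)*R1:  [  0  -4  -1   6  15 ]
R3 <- R3 - (1)*R1:  [   0    4   -5  -10  -45 ]
R4 <- R4 - (4)*R1:  [   0    0   -6   -3  -30 ]
R3 <- R3 - (-1)*R2:  [   0    0   -6   -4  -30 ]
R4 <- R4 - (1)*R3:  [ 0  0  0  1  0 ]
Row echelon form:
[ 2   0   3   6  |   25 ]
[ 0  -4  -1   6  |   15 ]
[ 0   0  -6  -4  |  -30 ]
[ 0   0   0   1  |    0 ]
Back-substitution:
x_4 = (0) / 1 = 0
x_3 = (-30 - (-4)*(0)) / -6 = 5
x_2 = (15 - (-1)*(5) - (6)*(0)) / -4 = -5
x_1 = (25 - (3)*(5) - (6)*(0)) / 2 = 5

(5, -5, 5, 0)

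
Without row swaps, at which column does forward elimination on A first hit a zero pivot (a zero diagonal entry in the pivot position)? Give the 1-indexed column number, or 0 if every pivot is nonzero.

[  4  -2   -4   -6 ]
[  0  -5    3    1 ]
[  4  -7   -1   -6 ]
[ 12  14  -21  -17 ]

first zero-pivot column = 3

Naive forward elimination:
R3 <- R3 - (1)*R1:  [  0  -5   3   0 ]
R4 <- R4 - (3)*R1:  [  0  20  -9   1 ]
R3 <- R3 - (1)*R2:  [  0   0   0  -1 ]
R4 <- R4 - (-4)*R2:  [ 0  0  3  5 ]
Matrix at this point:
[ 4  -2  -4  -6 ]
[ 0  -5   3   1 ]
[ 0   0   0  -1 ]
[ 0   0   3   5 ]
Pivot entry (3,3) is zero but row 4 has 3 in column 3 -> naive elimination stops; a row interchange (e.g. R3 <-> R4) would be required here.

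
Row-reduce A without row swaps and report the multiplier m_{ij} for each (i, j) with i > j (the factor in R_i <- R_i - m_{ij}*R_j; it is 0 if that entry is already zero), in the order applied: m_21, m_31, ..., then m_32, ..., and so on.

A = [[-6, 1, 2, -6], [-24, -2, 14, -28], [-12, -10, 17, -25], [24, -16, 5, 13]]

multipliers: 4, 2, -4, 2, 2, 1

Forward elimination:
R2 <- R2 - (4)*R1:  [  0  -6   6  -4 ]
R3 <- R3 - (2)*R1:  [   0  -12   13  -13 ]
R4 <- R4 - (-4)*R1:  [   0  -12   13  -11 ]
R3 <- R3 - (2)*R2:  [  0   0   1  -5 ]
R4 <- R4 - (2)*R2:  [  0   0   1  -3 ]
R4 <- R4 - (1)*R3:  [ 0  0  0  2 ]
Multipliers (in order of application): m_{21} = 4, m_{31} = 2, m_{41} = -4, m_{32} = 2, m_{42} = 2, m_{43} = 1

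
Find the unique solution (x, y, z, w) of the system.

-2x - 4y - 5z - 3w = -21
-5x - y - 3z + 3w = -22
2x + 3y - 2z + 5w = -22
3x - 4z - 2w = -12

(-2, 5, 4, -5)

Forward elimination on [A|b]:
R2 <- R2 - (5/2)*R1:  [    0     9  19/2  21/2  61/2 ]
R3 <- R3 - (-1)*R1:  [   0   -1   -7    2  -43 ]
R4 <- R4 - (-3/2)*R1:  [     0     -6  -23/2  -13/2  -87/2 ]
R3 <- R3 - (-1/9)*R2:  [       0        0  -107/18     19/6  -713/18 ]
R4 <- R4 - (-2/3)*R2:  [      0       0   -31/6     1/2  -139/6 ]
R4 <- R4 - (93/107)*R3:  [        0         0         0  -241/107  1205/107 ]
Row echelon form:
[ -2  -4       -5        -3  |       -21 ]
[  0   9     19/2      21/2  |      61/2 ]
[  0   0  -107/18      19/6  |   -713/18 ]
[  0   0        0  -241/107  |  1205/107 ]
Back-substitution:
w = (1205/107) / (-241/107) = -5
z = (-713/18 - (19/6)*(-5)) / (-107/18) = 4
y = (61/2 - (19/2)*(4) - (21/2)*(-5)) / 9 = 5
x = (-21 - (-4)*(5) - (-5)*(4) - (-3)*(-5)) / -2 = -2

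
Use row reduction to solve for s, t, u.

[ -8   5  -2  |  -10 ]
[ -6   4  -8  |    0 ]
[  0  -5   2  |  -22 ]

(4, 4, -1)

Forward elimination on [A|b]:
R2 <- R2 - (3/4)*R1:  [     0    1/4  -13/2   15/2 ]
R3 <- R3 - (-20)*R2:  [    0     0  -128   128 ]
Row echelon form:
[ -8    5     -2  |   -10 ]
[  0  1/4  -13/2  |  15/2 ]
[  0    0   -128  |   128 ]
Back-substitution:
u = (128) / -128 = -1
t = (15/2 - (-13/2)*(-1)) / (1/4) = 4
s = (-10 - (5)*(4) - (-2)*(-1)) / -8 = 4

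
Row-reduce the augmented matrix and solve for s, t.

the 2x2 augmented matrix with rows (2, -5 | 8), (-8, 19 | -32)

Forward elimination on [A|b]:
R2 <- R2 - (-4)*R1:  [  0  -1   0 ]
Row echelon form:
[ 2  -5  |  8 ]
[ 0  -1  |  0 ]
Back-substitution:
t = (0) / -1 = 0
s = (8 - (-5)*(0)) / 2 = 4

(4, 0)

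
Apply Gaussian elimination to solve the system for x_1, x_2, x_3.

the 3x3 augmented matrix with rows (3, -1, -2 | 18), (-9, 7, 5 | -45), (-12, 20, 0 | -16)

(3, 1, -5)

Forward elimination on [A|b]:
R2 <- R2 - (-3)*R1:  [  0   4  -1   9 ]
R3 <- R3 - (-4)*R1:  [  0  16  -8  56 ]
R3 <- R3 - (4)*R2:  [  0   0  -4  20 ]
Row echelon form:
[ 3  -1  -2  |  18 ]
[ 0   4  -1  |   9 ]
[ 0   0  -4  |  20 ]
Back-substitution:
x_3 = (20) / -4 = -5
x_2 = (9 - (-1)*(-5)) / 4 = 1
x_1 = (18 - (-1)*(1) - (-2)*(-5)) / 3 = 3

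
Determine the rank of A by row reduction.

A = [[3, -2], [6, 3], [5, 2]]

Row reduction:
R2 <- R2 - (2)*R1:  [ 0  7 ]
R3 <- R3 - (5/3)*R1:  [    0  16/3 ]
R3 <- R3 - (16/21)*R2:  [ 0  0 ]
Row echelon form:
[ 3  -2 ]
[ 0   7 ]
[ 0   0 ]
Nonzero rows / pivot columns: 2

rank(A) = 2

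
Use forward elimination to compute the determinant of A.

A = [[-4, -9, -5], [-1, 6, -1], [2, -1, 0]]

Forward elimination:
R2 <- R2 - (1/4)*R1:  [    0  33/4   1/4 ]
R3 <- R3 - (-1/2)*R1:  [     0  -11/2   -5/2 ]
R3 <- R3 - (-2/3)*R2:  [    0     0  -7/3 ]
Upper-triangular form:
[ -4    -9    -5 ]
[  0  33/4   1/4 ]
[  0     0  -7/3 ]
det(A) = (-1)^0 * (-4) * (33/4) * (-7/3) = 77  (0 row swaps -> sign +1)

det(A) = 77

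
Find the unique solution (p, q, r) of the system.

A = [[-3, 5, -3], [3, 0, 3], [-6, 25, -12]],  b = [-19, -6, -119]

Forward elimination on [A|b]:
R2 <- R2 - (-1)*R1:  [   0    5    0  -25 ]
R3 <- R3 - (2)*R1:  [   0   15   -6  -81 ]
R3 <- R3 - (3)*R2:  [  0   0  -6  -6 ]
Row echelon form:
[ -3  5  -3  |  -19 ]
[  0  5   0  |  -25 ]
[  0  0  -6  |   -6 ]
Back-substitution:
r = (-6) / -6 = 1
q = (-25) / 5 = -5
p = (-19 - (5)*(-5) - (-3)*(1)) / -3 = -3

(-3, -5, 1)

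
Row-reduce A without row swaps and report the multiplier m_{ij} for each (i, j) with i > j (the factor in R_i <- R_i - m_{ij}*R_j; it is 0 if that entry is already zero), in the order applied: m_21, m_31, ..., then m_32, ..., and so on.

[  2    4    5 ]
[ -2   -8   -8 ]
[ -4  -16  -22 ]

multipliers: -1, -2, 2

Forward elimination:
R2 <- R2 - (-1)*R1:  [  0  -4  -3 ]
R3 <- R3 - (-2)*R1:  [   0   -8  -12 ]
R3 <- R3 - (2)*R2:  [  0   0  -6 ]
Multipliers (in order of application): m_{21} = -1, m_{31} = -2, m_{32} = 2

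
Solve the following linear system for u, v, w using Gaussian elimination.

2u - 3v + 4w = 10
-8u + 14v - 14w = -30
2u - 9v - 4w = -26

Forward elimination on [A|b]:
R2 <- R2 - (-4)*R1:  [  0   2   2  10 ]
R3 <- R3 - (1)*R1:  [   0   -6   -8  -36 ]
R3 <- R3 - (-3)*R2:  [  0   0  -2  -6 ]
Row echelon form:
[ 2  -3   4  |  10 ]
[ 0   2   2  |  10 ]
[ 0   0  -2  |  -6 ]
Back-substitution:
w = (-6) / -2 = 3
v = (10 - (2)*(3)) / 2 = 2
u = (10 - (-3)*(2) - (4)*(3)) / 2 = 2

(2, 2, 3)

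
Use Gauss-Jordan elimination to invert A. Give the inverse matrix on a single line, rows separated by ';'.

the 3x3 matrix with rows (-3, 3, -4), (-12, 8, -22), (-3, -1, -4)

Gauss-Jordan on [A | I]:
R1 <- (1/-3)*R1:  [    1    -1   4/3  |  -1/3     0     0 ]
R2 <- R2 - (-12)*R1:  [  0  -4  -6  |  -4   1   0 ]
R3 <- R3 - (-3)*R1:  [  0  -4   0  |  -1   0   1 ]
R2 <- (1/-4)*R2:  [    0     1   3/2  |     1  -1/4     0 ]
R1 <- R1 - (-1)*R2:  [    1     0  17/6  |   2/3  -1/4     0 ]
R3 <- R3 - (-4)*R2:  [  0   0   6  |   3  -1   1 ]
R3 <- (1/6)*R3:  [    0     0     1  |   1/2  -1/6   1/6 ]
R1 <- R1 - (17/6)*R3:  [      1       0       0  |    -3/4     2/9  -17/36 ]
R2 <- R2 - (3/2)*R3:  [    0     1     0  |   1/4     0  -1/4 ]
Right block of [I | A^{-1}] is the inverse:
[ -3/4   2/9  -17/36 ]
[  1/4     0    -1/4 ]
[  1/2  -1/6     1/6 ]

inverse = [-3/4 2/9 -17/36; 1/4 0 -1/4; 1/2 -1/6 1/6]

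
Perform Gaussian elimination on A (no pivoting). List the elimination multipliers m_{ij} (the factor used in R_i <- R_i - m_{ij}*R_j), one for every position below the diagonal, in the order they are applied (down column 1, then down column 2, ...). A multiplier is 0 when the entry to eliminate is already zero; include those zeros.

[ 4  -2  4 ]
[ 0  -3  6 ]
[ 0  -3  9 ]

Forward elimination:
R2: entry in column 1 is already 0 -> m_{21} = 0 (no row operation needed)
R3: entry in column 1 is already 0 -> m_{31} = 0 (no row operation needed)
R3 <- R3 - (1)*R2:  [ 0  0  3 ]
Multipliers (in order of application): m_{21} = 0, m_{31} = 0, m_{32} = 1

multipliers: 0, 0, 1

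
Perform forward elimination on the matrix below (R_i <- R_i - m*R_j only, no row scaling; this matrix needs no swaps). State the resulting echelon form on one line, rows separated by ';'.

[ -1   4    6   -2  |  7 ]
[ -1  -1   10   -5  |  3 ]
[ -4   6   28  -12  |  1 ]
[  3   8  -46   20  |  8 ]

REF = [-1 4 6 -2 7; 0 -5 4 -3 -4; 0 0 -4 2 -19; 0 0 0 -4 70]

Forward elimination:
R2 <- R2 - (1)*R1:  [  0  -5   4  -3  -4 ]
R3 <- R3 - (4)*R1:  [   0  -10    4   -4  -27 ]
R4 <- R4 - (-3)*R1:  [   0   20  -28   14   29 ]
R3 <- R3 - (2)*R2:  [   0    0   -4    2  -19 ]
R4 <- R4 - (-4)*R2:  [   0    0  -12    2   13 ]
R4 <- R4 - (3)*R3:  [  0   0   0  -4  70 ]
Row echelon form:
[ -1   4   6  -2  |    7 ]
[  0  -5   4  -3  |   -4 ]
[  0   0  -4   2  |  -19 ]
[  0   0   0  -4  |   70 ]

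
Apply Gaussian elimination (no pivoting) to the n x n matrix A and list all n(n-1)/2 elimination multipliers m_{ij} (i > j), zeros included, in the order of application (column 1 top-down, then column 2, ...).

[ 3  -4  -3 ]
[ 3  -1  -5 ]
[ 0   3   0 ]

multipliers: 1, 0, 1

Forward elimination:
R2 <- R2 - (1)*R1:  [  0   3  -2 ]
R3: entry in column 1 is already 0 -> m_{31} = 0 (no row operation needed)
R3 <- R3 - (1)*R2:  [ 0  0  2 ]
Multipliers (in order of application): m_{21} = 1, m_{31} = 0, m_{32} = 1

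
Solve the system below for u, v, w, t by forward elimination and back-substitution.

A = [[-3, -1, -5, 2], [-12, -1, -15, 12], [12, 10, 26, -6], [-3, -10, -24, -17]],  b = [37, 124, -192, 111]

Forward elimination on [A|b]:
R2 <- R2 - (4)*R1:  [   0    3    5    4  -24 ]
R3 <- R3 - (-4)*R1:  [   0    6    6    2  -44 ]
R4 <- R4 - (1)*R1:  [   0   -9  -19  -19   74 ]
R3 <- R3 - (2)*R2:  [  0   0  -4  -6   4 ]
R4 <- R4 - (-3)*R2:  [  0   0  -4  -7   2 ]
R4 <- R4 - (1)*R3:  [  0   0   0  -1  -2 ]
Row echelon form:
[ -3  -1  -5   2  |   37 ]
[  0   3   5   4  |  -24 ]
[  0   0  -4  -6  |    4 ]
[  0   0   0  -1  |   -2 ]
Back-substitution:
t = (-2) / -1 = 2
w = (4 - (-6)*(2)) / -4 = -4
v = (-24 - (5)*(-4) - (4)*(2)) / 3 = -4
u = (37 - (-1)*(-4) - (-5)*(-4) - (2)*(2)) / -3 = -3

(-3, -4, -4, 2)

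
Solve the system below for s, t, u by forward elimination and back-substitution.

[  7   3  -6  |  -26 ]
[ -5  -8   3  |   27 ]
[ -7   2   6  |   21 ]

Forward elimination on [A|b]:
R2 <- R2 - (-5/7)*R1:  [     0  -41/7   -9/7   59/7 ]
R3 <- R3 - (-1)*R1:  [  0   5   0  -5 ]
R3 <- R3 - (-35/41)*R2:  [      0       0  -45/41   90/41 ]
Row echelon form:
[ 7      3      -6  |    -26 ]
[ 0  -41/7    -9/7  |   59/7 ]
[ 0      0  -45/41  |  90/41 ]
Back-substitution:
u = (90/41) / (-45/41) = -2
t = (59/7 - (-9/7)*(-2)) / (-41/7) = -1
s = (-26 - (3)*(-1) - (-6)*(-2)) / 7 = -5

(-5, -1, -2)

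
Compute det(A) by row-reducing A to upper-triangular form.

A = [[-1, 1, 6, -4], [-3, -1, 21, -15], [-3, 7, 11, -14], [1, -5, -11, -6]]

det(A) = -48

Forward elimination:
R2 <- R2 - (3)*R1:  [  0  -4   3  -3 ]
R3 <- R3 - (3)*R1:  [  0   4  -7  -2 ]
R4 <- R4 - (-1)*R1:  [   0   -4   -5  -10 ]
R3 <- R3 - (-1)*R2:  [  0   0  -4  -5 ]
R4 <- R4 - (1)*R2:  [  0   0  -8  -7 ]
R4 <- R4 - (2)*R3:  [ 0  0  0  3 ]
Upper-triangular form:
[ -1   1   6  -4 ]
[  0  -4   3  -3 ]
[  0   0  -4  -5 ]
[  0   0   0   3 ]
det(A) = (-1)^0 * (-1) * (-4) * (-4) * (3) = -48  (0 row swaps -> sign +1)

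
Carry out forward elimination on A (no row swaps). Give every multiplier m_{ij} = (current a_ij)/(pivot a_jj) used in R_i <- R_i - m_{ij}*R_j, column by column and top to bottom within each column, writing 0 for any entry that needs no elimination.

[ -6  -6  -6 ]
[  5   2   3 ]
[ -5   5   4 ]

multipliers: -5/6, 5/6, -10/3

Forward elimination:
R2 <- R2 - (-5/6)*R1:  [  0  -3  -2 ]
R3 <- R3 - (5/6)*R1:  [  0  10   9 ]
R3 <- R3 - (-10/3)*R2:  [   0    0  7/3 ]
Multipliers (in order of application): m_{21} = -5/6, m_{31} = 5/6, m_{32} = -10/3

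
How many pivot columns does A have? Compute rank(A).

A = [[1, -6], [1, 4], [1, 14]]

rank(A) = 2

Row reduction:
R2 <- R2 - (1)*R1:  [  0  10 ]
R3 <- R3 - (1)*R1:  [  0  20 ]
R3 <- R3 - (2)*R2:  [ 0  0 ]
Row echelon form:
[ 1  -6 ]
[ 0  10 ]
[ 0   0 ]
Nonzero rows / pivot columns: 2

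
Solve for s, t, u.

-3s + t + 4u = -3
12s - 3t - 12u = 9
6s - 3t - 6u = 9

(0, -3, 0)

Forward elimination on [A|b]:
R2 <- R2 - (-4)*R1:  [  0   1   4  -3 ]
R3 <- R3 - (-2)*R1:  [  0  -1   2   3 ]
R3 <- R3 - (-1)*R2:  [ 0  0  6  0 ]
Row echelon form:
[ -3  1  4  |  -3 ]
[  0  1  4  |  -3 ]
[  0  0  6  |   0 ]
Back-substitution:
u = (0) / 6 = 0
t = (-3 - (4)*(0)) / 1 = -3
s = (-3 - (1)*(-3) - (4)*(0)) / -3 = 0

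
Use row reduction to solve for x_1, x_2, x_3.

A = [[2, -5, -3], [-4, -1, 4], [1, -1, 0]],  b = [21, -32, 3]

Forward elimination on [A|b]:
R2 <- R2 - (-2)*R1:  [   0  -11   -2   10 ]
R3 <- R3 - (1/2)*R1:  [     0    3/2    3/2  -15/2 ]
R3 <- R3 - (-3/22)*R2:  [       0        0    27/22  -135/22 ]
Row echelon form:
[ 2   -5     -3  |       21 ]
[ 0  -11     -2  |       10 ]
[ 0    0  27/22  |  -135/22 ]
Back-substitution:
x_3 = (-135/22) / (27/22) = -5
x_2 = (10 - (-2)*(-5)) / -11 = 0
x_1 = (21 - (-5)*(0) - (-3)*(-5)) / 2 = 3

(3, 0, -5)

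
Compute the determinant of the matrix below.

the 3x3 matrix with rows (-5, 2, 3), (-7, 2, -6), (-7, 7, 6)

Forward elimination:
R2 <- R2 - (7/5)*R1:  [     0   -4/5  -51/5 ]
R3 <- R3 - (7/5)*R1:  [    0  21/5   9/5 ]
R3 <- R3 - (-21/4)*R2:  [      0       0  -207/4 ]
Upper-triangular form:
[ -5     2       3 ]
[  0  -4/5   -51/5 ]
[  0     0  -207/4 ]
det(A) = (-1)^0 * (-5) * (-4/5) * (-207/4) = -207  (0 row swaps -> sign +1)

det(A) = -207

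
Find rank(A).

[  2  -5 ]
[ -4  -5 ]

Row reduction:
R2 <- R2 - (-2)*R1:  [   0  -15 ]
Row echelon form:
[ 2   -5 ]
[ 0  -15 ]
Nonzero rows / pivot columns: 2

rank(A) = 2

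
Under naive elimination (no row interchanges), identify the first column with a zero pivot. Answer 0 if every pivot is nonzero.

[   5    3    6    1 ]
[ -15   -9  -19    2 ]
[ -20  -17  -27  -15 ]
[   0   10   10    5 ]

Naive forward elimination:
R2 <- R2 - (-3)*R1:  [  0   0  -1   5 ]
R3 <- R3 - (-4)*R1:  [   0   -5   -3  -11 ]
Matrix at this point:
[ 5   3   6    1 ]
[ 0   0  -1    5 ]
[ 0  -5  -3  -11 ]
[ 0  10  10    5 ]
Pivot entry (2,2) is zero but row 3 has -5 in column 2 -> naive elimination stops; a row interchange (e.g. R2 <-> R3) would be required here.

first zero-pivot column = 2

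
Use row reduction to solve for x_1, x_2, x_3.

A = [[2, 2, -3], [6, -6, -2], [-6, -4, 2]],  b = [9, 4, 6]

(-2, -1, -5)

Forward elimination on [A|b]:
R2 <- R2 - (3)*R1:  [   0  -12    7  -23 ]
R3 <- R3 - (-3)*R1:  [  0   2  -7  33 ]
R3 <- R3 - (-1/6)*R2:  [     0      0  -35/6  175/6 ]
Row echelon form:
[ 2    2     -3  |      9 ]
[ 0  -12      7  |    -23 ]
[ 0    0  -35/6  |  175/6 ]
Back-substitution:
x_3 = (175/6) / (-35/6) = -5
x_2 = (-23 - (7)*(-5)) / -12 = -1
x_1 = (9 - (2)*(-1) - (-3)*(-5)) / 2 = -2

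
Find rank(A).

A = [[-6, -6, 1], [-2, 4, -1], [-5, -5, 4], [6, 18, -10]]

rank(A) = 3

Row reduction:
R2 <- R2 - (1/3)*R1:  [    0     6  -4/3 ]
R3 <- R3 - (5/6)*R1:  [    0     0  19/6 ]
R4 <- R4 - (-1)*R1:  [  0  12  -9 ]
R4 <- R4 - (2)*R2:  [     0      0  -19/3 ]
R4 <- R4 - (-2)*R3:  [ 0  0  0 ]
Row echelon form:
[ -6  -6     1 ]
[  0   6  -4/3 ]
[  0   0  19/6 ]
[  0   0     0 ]
Nonzero rows / pivot columns: 3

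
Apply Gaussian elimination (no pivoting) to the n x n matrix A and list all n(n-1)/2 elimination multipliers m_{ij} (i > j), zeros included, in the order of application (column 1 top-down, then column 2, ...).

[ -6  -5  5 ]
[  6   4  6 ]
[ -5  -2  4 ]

Forward elimination:
R2 <- R2 - (-1)*R1:  [  0  -1  11 ]
R3 <- R3 - (5/6)*R1:  [    0  13/6  -1/6 ]
R3 <- R3 - (-13/6)*R2:  [    0     0  71/3 ]
Multipliers (in order of application): m_{21} = -1, m_{31} = 5/6, m_{32} = -13/6

multipliers: -1, 5/6, -13/6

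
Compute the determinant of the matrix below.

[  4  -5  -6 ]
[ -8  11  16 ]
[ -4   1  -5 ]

Forward elimination:
R2 <- R2 - (-2)*R1:  [ 0  1  4 ]
R3 <- R3 - (-1)*R1:  [   0   -4  -11 ]
R3 <- R3 - (-4)*R2:  [ 0  0  5 ]
Upper-triangular form:
[ 4  -5  -6 ]
[ 0   1   4 ]
[ 0   0   5 ]
det(A) = (-1)^0 * (4) * (1) * (5) = 20  (0 row swaps -> sign +1)

det(A) = 20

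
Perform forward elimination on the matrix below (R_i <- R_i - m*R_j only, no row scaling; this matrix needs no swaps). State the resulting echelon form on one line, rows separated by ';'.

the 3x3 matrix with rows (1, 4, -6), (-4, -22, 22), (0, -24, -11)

REF = [1 4 -6; 0 -6 -2; 0 0 -3]

Forward elimination:
R2 <- R2 - (-4)*R1:  [  0  -6  -2 ]
R3 <- R3 - (4)*R2:  [  0   0  -3 ]
Row echelon form:
[ 1   4  -6 ]
[ 0  -6  -2 ]
[ 0   0  -3 ]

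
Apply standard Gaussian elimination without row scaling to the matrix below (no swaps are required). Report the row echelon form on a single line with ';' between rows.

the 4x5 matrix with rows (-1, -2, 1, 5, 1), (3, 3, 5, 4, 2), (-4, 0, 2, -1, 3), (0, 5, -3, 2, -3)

REF = [-1 -2 1 5 1; 0 -3 8 19 5; 0 0 58/3 89/3 37/3; 0 0 0 1033/58 -73/58]

Forward elimination:
R2 <- R2 - (-3)*R1:  [  0  -3   8  19   5 ]
R3 <- R3 - (4)*R1:  [   0    8   -2  -21   -1 ]
R3 <- R3 - (-8/3)*R2:  [    0     0  58/3  89/3  37/3 ]
R4 <- R4 - (-5/3)*R2:  [     0      0   31/3  101/3   16/3 ]
R4 <- R4 - (31/58)*R3:  [       0        0        0  1033/58   -73/58 ]
Row echelon form:
[ -1  -2     1        5       1 ]
[  0  -3     8       19       5 ]
[  0   0  58/3     89/3    37/3 ]
[  0   0     0  1033/58  -73/58 ]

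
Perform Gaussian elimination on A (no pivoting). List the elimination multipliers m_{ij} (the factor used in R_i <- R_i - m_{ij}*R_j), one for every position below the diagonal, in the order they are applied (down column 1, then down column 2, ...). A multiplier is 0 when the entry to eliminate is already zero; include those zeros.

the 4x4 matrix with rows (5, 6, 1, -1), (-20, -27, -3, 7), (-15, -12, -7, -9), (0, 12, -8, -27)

Forward elimination:
R2 <- R2 - (-4)*R1:  [  0  -3   1   3 ]
R3 <- R3 - (-3)*R1:  [   0    6   -4  -12 ]
R4: entry in column 1 is already 0 -> m_{41} = 0 (no row operation needed)
R3 <- R3 - (-2)*R2:  [  0   0  -2  -6 ]
R4 <- R4 - (-4)*R2:  [   0    0   -4  -15 ]
R4 <- R4 - (2)*R3:  [  0   0   0  -3 ]
Multipliers (in order of application): m_{21} = -4, m_{31} = -3, m_{41} = 0, m_{32} = -2, m_{42} = -4, m_{43} = 2

multipliers: -4, -3, 0, -2, -4, 2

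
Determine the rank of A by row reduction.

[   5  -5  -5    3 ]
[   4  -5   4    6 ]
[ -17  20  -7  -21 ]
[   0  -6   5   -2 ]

rank(A) = 3

Row reduction:
R2 <- R2 - (4/5)*R1:  [    0    -1     8  18/5 ]
R3 <- R3 - (-17/5)*R1:  [     0      3    -24  -54/5 ]
R3 <- R3 - (-3)*R2:  [ 0  0  0  0 ]
R4 <- R4 - (6)*R2:  [      0       0     -43  -118/5 ]
R3 <-> R4   (pivot in column 3 was zero)
[ 5  -5   -5       3 ]
[ 0  -1    8    18/5 ]
[ 0   0  -43  -118/5 ]
[ 0   0    0       0 ]
Row echelon form:
[ 5  -5   -5       3 ]
[ 0  -1    8    18/5 ]
[ 0   0  -43  -118/5 ]
[ 0   0    0       0 ]
Nonzero rows / pivot columns: 3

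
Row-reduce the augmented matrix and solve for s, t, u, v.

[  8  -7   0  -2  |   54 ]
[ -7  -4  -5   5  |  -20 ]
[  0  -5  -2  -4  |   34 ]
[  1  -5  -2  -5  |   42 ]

(4, -2, -4, -4)

Forward elimination on [A|b]:
R2 <- R2 - (-7/8)*R1:  [     0  -81/8     -5   13/4  109/4 ]
R4 <- R4 - (1/8)*R1:  [     0  -33/8     -2  -19/4  141/4 ]
R3 <- R3 - (40/81)*R2:  [       0        0    38/81  -454/81  1664/81 ]
R4 <- R4 - (11/27)*R2:  [       0        0     1/27  -164/27   652/27 ]
R4 <- R4 - (3/38)*R3:  [       0        0        0  -107/19   428/19 ]
Row echelon form:
[ 8     -7      0       -2  |       54 ]
[ 0  -81/8     -5     13/4  |    109/4 ]
[ 0      0  38/81  -454/81  |  1664/81 ]
[ 0      0      0  -107/19  |   428/19 ]
Back-substitution:
v = (428/19) / (-107/19) = -4
u = (1664/81 - (-454/81)*(-4)) / (38/81) = -4
t = (109/4 - (-5)*(-4) - (13/4)*(-4)) / (-81/8) = -2
s = (54 - (-7)*(-2) - (-2)*(-4)) / 8 = 4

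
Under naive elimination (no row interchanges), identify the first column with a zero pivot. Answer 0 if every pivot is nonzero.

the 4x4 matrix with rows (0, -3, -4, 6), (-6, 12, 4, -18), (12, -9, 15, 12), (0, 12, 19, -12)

Naive forward elimination:
Pivot entry (1,1) is zero but row 2 has -6 in column 1 -> naive elimination stops; a row interchange (e.g. R1 <-> R2) would be required here.

first zero-pivot column = 1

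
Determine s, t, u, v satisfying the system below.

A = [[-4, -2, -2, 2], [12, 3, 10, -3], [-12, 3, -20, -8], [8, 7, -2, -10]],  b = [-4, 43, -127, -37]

(5, -5, 1, 4)

Forward elimination on [A|b]:
R2 <- R2 - (-3)*R1:  [  0  -3   4   3  31 ]
R3 <- R3 - (3)*R1:  [    0     9   -14   -14  -115 ]
R4 <- R4 - (-2)*R1:  [   0    3   -6   -6  -45 ]
R3 <- R3 - (-3)*R2:  [   0    0   -2   -5  -22 ]
R4 <- R4 - (-1)*R2:  [   0    0   -2   -3  -14 ]
R4 <- R4 - (1)*R3:  [ 0  0  0  2  8 ]
Row echelon form:
[ -4  -2  -2   2  |   -4 ]
[  0  -3   4   3  |   31 ]
[  0   0  -2  -5  |  -22 ]
[  0   0   0   2  |    8 ]
Back-substitution:
v = (8) / 2 = 4
u = (-22 - (-5)*(4)) / -2 = 1
t = (31 - (4)*(1) - (3)*(4)) / -3 = -5
s = (-4 - (-2)*(-5) - (-2)*(1) - (2)*(4)) / -4 = 5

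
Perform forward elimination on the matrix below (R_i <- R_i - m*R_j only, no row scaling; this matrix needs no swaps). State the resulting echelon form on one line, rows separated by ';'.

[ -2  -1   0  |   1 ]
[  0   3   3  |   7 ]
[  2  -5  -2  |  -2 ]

REF = [-2 -1 0 1; 0 3 3 7; 0 0 4 13]

Forward elimination:
R3 <- R3 - (-1)*R1:  [  0  -6  -2  -1 ]
R3 <- R3 - (-2)*R2:  [  0   0   4  13 ]
Row echelon form:
[ -2  -1  0  |   1 ]
[  0   3  3  |   7 ]
[  0   0  4  |  13 ]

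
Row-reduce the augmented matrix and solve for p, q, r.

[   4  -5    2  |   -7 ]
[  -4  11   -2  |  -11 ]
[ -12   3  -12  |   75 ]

(-4, -3, -3)

Forward elimination on [A|b]:
R2 <- R2 - (-1)*R1:  [   0    6    0  -18 ]
R3 <- R3 - (-3)*R1:  [   0  -12   -6   54 ]
R3 <- R3 - (-2)*R2:  [  0   0  -6  18 ]
Row echelon form:
[ 4  -5   2  |   -7 ]
[ 0   6   0  |  -18 ]
[ 0   0  -6  |   18 ]
Back-substitution:
r = (18) / -6 = -3
q = (-18) / 6 = -3
p = (-7 - (-5)*(-3) - (2)*(-3)) / 4 = -4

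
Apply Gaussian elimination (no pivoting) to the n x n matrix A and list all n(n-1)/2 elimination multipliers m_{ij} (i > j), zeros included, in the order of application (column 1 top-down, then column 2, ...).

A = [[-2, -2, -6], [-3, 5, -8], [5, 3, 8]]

Forward elimination:
R2 <- R2 - (3/2)*R1:  [ 0  8  1 ]
R3 <- R3 - (-5/2)*R1:  [  0  -2  -7 ]
R3 <- R3 - (-1/4)*R2:  [     0      0  -27/4 ]
Multipliers (in order of application): m_{21} = 3/2, m_{31} = -5/2, m_{32} = -1/4

multipliers: 3/2, -5/2, -1/4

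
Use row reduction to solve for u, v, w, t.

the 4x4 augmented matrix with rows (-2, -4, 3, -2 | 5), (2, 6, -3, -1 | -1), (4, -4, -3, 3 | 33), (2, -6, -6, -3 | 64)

Forward elimination on [A|b]:
R2 <- R2 - (-1)*R1:  [  0   2   0  -3   4 ]
R3 <- R3 - (-2)*R1:  [   0  -12    3   -1   43 ]
R4 <- R4 - (-1)*R1:  [   0  -10   -3   -5   69 ]
R3 <- R3 - (-6)*R2:  [   0    0    3  -19   67 ]
R4 <- R4 - (-5)*R2:  [   0    0   -3  -20   89 ]
R4 <- R4 - (-1)*R3:  [   0    0    0  -39  156 ]
Row echelon form:
[ -2  -4  3   -2  |    5 ]
[  0   2  0   -3  |    4 ]
[  0   0  3  -19  |   67 ]
[  0   0  0  -39  |  156 ]
Back-substitution:
t = (156) / -39 = -4
w = (67 - (-19)*(-4)) / 3 = -3
v = (4 - (-3)*(-4)) / 2 = -4
u = (5 - (-4)*(-4) - (3)*(-3) - (-2)*(-4)) / -2 = 5

(5, -4, -3, -4)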